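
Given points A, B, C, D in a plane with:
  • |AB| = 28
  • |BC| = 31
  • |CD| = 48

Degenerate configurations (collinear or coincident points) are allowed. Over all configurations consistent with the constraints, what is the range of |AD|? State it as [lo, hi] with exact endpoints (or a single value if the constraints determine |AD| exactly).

|AB| ∈ {28}
|BC| ∈ {31}
|CD| ∈ {48}
|AC| ∈ [3, 59]
|BD| ∈ [17, 79]
|AD| ∈ [0, 107]

|AD| ∈ [0, 107]  (≈ [0.0000, 107.0000])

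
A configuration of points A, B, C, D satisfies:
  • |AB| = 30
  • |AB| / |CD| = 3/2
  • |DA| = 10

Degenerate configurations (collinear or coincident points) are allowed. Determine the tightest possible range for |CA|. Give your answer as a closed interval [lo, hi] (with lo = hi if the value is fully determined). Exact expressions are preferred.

|AB| ∈ {30}
|AD| ∈ {10}
|CD| ∈ {20}
|BD| ∈ [20, 40]
|AC| ∈ [10, 30]
|BC| ∈ [0, 60]

|CA| ∈ [10, 30]  (≈ [10.0000, 30.0000])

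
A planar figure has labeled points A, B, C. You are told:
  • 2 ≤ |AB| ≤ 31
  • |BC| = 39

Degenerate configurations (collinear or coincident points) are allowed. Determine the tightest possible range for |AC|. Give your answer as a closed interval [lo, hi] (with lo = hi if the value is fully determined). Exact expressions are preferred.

|AB| ∈ [2, 31]
|BC| ∈ {39}
|AC| ∈ [8, 70]

|AC| ∈ [8, 70]  (≈ [8.0000, 70.0000])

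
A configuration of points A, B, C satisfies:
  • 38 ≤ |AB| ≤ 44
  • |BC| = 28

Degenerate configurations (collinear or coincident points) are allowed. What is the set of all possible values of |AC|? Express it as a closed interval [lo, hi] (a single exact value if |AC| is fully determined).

|AC| ∈ [10, 72]  (≈ [10.0000, 72.0000])

|AB| ∈ [38, 44]
|BC| ∈ {28}
|AC| ∈ [10, 72]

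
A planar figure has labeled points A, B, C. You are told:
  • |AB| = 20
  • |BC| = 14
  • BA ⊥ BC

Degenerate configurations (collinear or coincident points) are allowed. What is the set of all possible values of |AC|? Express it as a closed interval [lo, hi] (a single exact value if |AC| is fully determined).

|AB| ∈ {20}
|BC| ∈ {14}
|AC| ∈ {2·√(149)}

|AC| = 2·√(149)  (≈ 24.4131)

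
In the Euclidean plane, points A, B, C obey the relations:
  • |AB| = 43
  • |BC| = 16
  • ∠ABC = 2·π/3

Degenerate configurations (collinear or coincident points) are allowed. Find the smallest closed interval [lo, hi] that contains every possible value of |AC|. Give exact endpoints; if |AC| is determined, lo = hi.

|AB| ∈ {43}
|BC| ∈ {16}
|AC| ∈ {7·√(57)}

|AC| = 7·√(57)  (≈ 52.8488)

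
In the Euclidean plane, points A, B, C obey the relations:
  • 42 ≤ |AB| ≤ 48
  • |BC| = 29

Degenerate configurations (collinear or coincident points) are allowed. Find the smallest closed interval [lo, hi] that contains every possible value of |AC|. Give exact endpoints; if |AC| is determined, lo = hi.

|AB| ∈ [42, 48]
|BC| ∈ {29}
|AC| ∈ [13, 77]

|AC| ∈ [13, 77]  (≈ [13.0000, 77.0000])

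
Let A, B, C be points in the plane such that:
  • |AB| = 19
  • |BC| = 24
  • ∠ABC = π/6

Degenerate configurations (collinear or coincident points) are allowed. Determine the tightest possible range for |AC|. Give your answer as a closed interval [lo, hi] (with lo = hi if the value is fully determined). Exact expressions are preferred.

|AC| = √(937 - 456·√(3))  (≈ 12.1320)

|AB| ∈ {19}
|BC| ∈ {24}
|AC| ∈ {√(937 - 456·√(3))}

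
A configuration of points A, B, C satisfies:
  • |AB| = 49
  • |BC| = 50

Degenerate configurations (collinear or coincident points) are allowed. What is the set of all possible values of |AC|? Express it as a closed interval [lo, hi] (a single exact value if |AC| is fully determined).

|AC| ∈ [1, 99]  (≈ [1.0000, 99.0000])

|AB| ∈ {49}
|BC| ∈ {50}
|AC| ∈ [1, 99]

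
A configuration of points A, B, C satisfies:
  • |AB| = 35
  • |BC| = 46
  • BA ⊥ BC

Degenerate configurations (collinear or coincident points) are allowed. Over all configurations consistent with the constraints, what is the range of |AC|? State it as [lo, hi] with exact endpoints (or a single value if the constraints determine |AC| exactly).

|AB| ∈ {35}
|BC| ∈ {46}
|AC| ∈ {√(3341)}

|AC| = √(3341)  (≈ 57.8014)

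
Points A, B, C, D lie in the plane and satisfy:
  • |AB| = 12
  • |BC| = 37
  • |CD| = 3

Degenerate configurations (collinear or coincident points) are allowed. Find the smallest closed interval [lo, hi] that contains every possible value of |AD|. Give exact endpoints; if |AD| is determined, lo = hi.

|AD| ∈ [22, 52]  (≈ [22.0000, 52.0000])

|AB| ∈ {12}
|BC| ∈ {37}
|CD| ∈ {3}
|AC| ∈ [25, 49]
|BD| ∈ [34, 40]
|AD| ∈ [22, 52]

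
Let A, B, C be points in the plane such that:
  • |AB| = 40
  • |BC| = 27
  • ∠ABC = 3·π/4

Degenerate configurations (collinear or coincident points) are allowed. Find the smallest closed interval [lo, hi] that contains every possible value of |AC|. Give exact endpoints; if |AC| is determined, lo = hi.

|AC| = √(1080·√(2) + 2329)  (≈ 62.0995)

|AB| ∈ {40}
|BC| ∈ {27}
|AC| ∈ {√(1080·√(2) + 2329)}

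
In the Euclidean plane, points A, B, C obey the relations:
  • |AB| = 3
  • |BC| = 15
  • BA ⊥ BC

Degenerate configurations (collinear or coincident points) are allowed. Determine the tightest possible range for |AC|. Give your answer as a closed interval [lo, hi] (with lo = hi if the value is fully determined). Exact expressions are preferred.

|AB| ∈ {3}
|BC| ∈ {15}
|AC| ∈ {3·√(26)}

|AC| = 3·√(26)  (≈ 15.2971)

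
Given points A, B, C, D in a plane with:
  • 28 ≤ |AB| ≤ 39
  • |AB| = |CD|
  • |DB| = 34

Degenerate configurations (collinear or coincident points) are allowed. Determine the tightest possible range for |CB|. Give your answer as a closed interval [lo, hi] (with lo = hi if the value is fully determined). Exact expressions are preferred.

|AB| ∈ [28, 39]
|BD| ∈ {34}
|CD| ∈ [28, 39]
|AD| ∈ [0, 73]
|BC| ∈ [0, 73]
|AC| ∈ [0, 112]

|CB| ∈ [0, 73]  (≈ [0.0000, 73.0000])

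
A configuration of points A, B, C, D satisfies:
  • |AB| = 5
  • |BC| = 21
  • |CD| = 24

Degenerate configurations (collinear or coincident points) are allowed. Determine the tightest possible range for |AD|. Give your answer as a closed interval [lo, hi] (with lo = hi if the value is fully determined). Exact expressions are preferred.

|AB| ∈ {5}
|BC| ∈ {21}
|CD| ∈ {24}
|AC| ∈ [16, 26]
|BD| ∈ [3, 45]
|AD| ∈ [0, 50]

|AD| ∈ [0, 50]  (≈ [0.0000, 50.0000])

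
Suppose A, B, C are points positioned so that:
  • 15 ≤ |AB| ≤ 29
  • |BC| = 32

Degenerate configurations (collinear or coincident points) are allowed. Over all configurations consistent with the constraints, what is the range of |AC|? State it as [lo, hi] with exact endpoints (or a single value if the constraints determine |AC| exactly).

|AB| ∈ [15, 29]
|BC| ∈ {32}
|AC| ∈ [3, 61]

|AC| ∈ [3, 61]  (≈ [3.0000, 61.0000])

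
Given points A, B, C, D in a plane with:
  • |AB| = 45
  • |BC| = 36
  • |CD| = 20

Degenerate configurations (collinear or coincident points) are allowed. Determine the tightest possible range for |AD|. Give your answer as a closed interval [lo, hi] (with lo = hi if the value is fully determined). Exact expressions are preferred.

|AB| ∈ {45}
|BC| ∈ {36}
|CD| ∈ {20}
|AC| ∈ [9, 81]
|BD| ∈ [16, 56]
|AD| ∈ [0, 101]

|AD| ∈ [0, 101]  (≈ [0.0000, 101.0000])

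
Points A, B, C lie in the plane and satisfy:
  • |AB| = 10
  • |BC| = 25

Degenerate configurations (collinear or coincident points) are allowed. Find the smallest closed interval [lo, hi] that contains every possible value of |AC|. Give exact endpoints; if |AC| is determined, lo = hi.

|AB| ∈ {10}
|BC| ∈ {25}
|AC| ∈ [15, 35]

|AC| ∈ [15, 35]  (≈ [15.0000, 35.0000])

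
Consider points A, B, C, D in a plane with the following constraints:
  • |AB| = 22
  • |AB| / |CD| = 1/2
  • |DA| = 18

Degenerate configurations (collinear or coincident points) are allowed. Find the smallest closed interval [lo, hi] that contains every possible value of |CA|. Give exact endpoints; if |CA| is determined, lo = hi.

|AB| ∈ {22}
|AD| ∈ {18}
|CD| ∈ {44}
|BD| ∈ [4, 40]
|AC| ∈ [26, 62]
|BC| ∈ [4, 84]

|CA| ∈ [26, 62]  (≈ [26.0000, 62.0000])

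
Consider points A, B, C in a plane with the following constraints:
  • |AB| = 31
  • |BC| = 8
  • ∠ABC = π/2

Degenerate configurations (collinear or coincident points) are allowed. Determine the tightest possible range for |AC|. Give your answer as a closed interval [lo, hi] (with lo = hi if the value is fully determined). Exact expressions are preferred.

|AB| ∈ {31}
|BC| ∈ {8}
|AC| ∈ {5·√(41)}

|AC| = 5·√(41)  (≈ 32.0156)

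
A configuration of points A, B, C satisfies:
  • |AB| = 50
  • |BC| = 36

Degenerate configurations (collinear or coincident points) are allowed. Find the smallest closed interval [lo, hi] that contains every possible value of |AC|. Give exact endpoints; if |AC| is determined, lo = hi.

|AC| ∈ [14, 86]  (≈ [14.0000, 86.0000])

|AB| ∈ {50}
|BC| ∈ {36}
|AC| ∈ [14, 86]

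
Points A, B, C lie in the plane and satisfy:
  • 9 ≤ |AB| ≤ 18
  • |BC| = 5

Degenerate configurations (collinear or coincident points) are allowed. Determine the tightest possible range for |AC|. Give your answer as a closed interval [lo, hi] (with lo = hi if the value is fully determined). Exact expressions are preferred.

|AB| ∈ [9, 18]
|BC| ∈ {5}
|AC| ∈ [4, 23]

|AC| ∈ [4, 23]  (≈ [4.0000, 23.0000])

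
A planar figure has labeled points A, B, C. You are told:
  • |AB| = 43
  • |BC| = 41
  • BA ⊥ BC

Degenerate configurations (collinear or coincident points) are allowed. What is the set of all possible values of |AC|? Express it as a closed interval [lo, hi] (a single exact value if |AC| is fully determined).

|AB| ∈ {43}
|BC| ∈ {41}
|AC| ∈ {√(3530)}

|AC| = √(3530)  (≈ 59.4138)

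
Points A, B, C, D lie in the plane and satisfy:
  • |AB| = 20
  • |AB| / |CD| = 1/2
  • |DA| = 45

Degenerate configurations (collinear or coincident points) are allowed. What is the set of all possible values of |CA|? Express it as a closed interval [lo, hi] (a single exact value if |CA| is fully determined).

|AB| ∈ {20}
|AD| ∈ {45}
|CD| ∈ {40}
|BD| ∈ [25, 65]
|AC| ∈ [5, 85]
|BC| ∈ [0, 105]

|CA| ∈ [5, 85]  (≈ [5.0000, 85.0000])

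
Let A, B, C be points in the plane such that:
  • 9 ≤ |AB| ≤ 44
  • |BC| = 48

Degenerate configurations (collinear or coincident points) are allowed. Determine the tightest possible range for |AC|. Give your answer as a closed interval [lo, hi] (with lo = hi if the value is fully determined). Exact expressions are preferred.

|AC| ∈ [4, 92]  (≈ [4.0000, 92.0000])

|AB| ∈ [9, 44]
|BC| ∈ {48}
|AC| ∈ [4, 92]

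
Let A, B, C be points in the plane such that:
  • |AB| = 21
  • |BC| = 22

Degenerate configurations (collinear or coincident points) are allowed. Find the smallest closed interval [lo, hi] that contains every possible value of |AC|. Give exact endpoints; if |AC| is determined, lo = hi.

|AB| ∈ {21}
|BC| ∈ {22}
|AC| ∈ [1, 43]

|AC| ∈ [1, 43]  (≈ [1.0000, 43.0000])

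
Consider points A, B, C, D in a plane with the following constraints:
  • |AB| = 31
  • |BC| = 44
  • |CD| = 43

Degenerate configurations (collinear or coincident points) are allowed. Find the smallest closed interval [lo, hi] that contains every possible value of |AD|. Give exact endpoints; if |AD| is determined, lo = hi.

|AB| ∈ {31}
|BC| ∈ {44}
|CD| ∈ {43}
|AC| ∈ [13, 75]
|BD| ∈ [1, 87]
|AD| ∈ [0, 118]

|AD| ∈ [0, 118]  (≈ [0.0000, 118.0000])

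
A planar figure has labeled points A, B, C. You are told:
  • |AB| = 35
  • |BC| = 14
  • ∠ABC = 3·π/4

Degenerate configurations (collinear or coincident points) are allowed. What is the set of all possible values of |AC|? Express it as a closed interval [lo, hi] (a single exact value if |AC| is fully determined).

|AC| = 7·√(10·√(2) + 29)  (≈ 45.9779)

|AB| ∈ {35}
|BC| ∈ {14}
|AC| ∈ {7·√(10·√(2) + 29)}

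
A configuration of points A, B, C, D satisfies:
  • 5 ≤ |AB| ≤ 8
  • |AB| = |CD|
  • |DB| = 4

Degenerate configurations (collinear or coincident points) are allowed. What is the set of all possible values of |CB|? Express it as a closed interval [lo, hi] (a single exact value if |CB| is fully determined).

|CB| ∈ [1, 12]  (≈ [1.0000, 12.0000])

|AB| ∈ [5, 8]
|BD| ∈ {4}
|CD| ∈ [5, 8]
|AD| ∈ [1, 12]
|BC| ∈ [1, 12]
|AC| ∈ [0, 20]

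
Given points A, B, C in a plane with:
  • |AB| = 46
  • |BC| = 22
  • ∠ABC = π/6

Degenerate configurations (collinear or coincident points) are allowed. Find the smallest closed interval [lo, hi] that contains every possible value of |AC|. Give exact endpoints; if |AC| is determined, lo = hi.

|AB| ∈ {46}
|BC| ∈ {22}
|AC| ∈ {2·√(650 - 253·√(3))}

|AC| = 2·√(650 - 253·√(3))  (≈ 29.1061)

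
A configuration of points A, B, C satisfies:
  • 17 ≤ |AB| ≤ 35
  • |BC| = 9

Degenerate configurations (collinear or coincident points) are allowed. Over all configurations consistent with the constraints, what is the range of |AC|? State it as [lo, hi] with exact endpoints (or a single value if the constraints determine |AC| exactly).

|AC| ∈ [8, 44]  (≈ [8.0000, 44.0000])

|AB| ∈ [17, 35]
|BC| ∈ {9}
|AC| ∈ [8, 44]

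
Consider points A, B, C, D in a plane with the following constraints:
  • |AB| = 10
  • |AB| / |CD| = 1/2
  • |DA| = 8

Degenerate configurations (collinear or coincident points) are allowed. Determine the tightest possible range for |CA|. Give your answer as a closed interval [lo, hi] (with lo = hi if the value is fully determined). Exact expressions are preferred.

|CA| ∈ [12, 28]  (≈ [12.0000, 28.0000])

|AB| ∈ {10}
|AD| ∈ {8}
|CD| ∈ {20}
|BD| ∈ [2, 18]
|AC| ∈ [12, 28]
|BC| ∈ [2, 38]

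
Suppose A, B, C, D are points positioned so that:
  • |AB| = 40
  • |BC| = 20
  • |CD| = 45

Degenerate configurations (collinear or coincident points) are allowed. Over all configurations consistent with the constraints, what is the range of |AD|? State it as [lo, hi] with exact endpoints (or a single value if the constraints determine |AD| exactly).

|AB| ∈ {40}
|BC| ∈ {20}
|CD| ∈ {45}
|AC| ∈ [20, 60]
|BD| ∈ [25, 65]
|AD| ∈ [0, 105]

|AD| ∈ [0, 105]  (≈ [0.0000, 105.0000])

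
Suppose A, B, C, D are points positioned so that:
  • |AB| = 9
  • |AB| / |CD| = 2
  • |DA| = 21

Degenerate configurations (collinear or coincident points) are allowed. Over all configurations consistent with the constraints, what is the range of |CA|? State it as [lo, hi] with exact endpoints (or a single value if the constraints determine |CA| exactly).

|CA| ∈ [33/2, 51/2]  (≈ [16.5000, 25.5000])

|AB| ∈ {9}
|AD| ∈ {21}
|CD| ∈ {9/2}
|BD| ∈ [12, 30]
|AC| ∈ [33/2, 51/2]
|BC| ∈ [15/2, 69/2]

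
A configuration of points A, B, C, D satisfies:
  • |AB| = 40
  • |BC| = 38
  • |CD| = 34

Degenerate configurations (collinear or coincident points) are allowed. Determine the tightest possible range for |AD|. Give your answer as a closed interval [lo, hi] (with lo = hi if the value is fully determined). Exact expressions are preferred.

|AD| ∈ [0, 112]  (≈ [0.0000, 112.0000])

|AB| ∈ {40}
|BC| ∈ {38}
|CD| ∈ {34}
|AC| ∈ [2, 78]
|BD| ∈ [4, 72]
|AD| ∈ [0, 112]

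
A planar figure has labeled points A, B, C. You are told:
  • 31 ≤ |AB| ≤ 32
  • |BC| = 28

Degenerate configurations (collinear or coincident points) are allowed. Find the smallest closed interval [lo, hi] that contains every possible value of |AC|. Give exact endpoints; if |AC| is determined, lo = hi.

|AC| ∈ [3, 60]  (≈ [3.0000, 60.0000])

|AB| ∈ [31, 32]
|BC| ∈ {28}
|AC| ∈ [3, 60]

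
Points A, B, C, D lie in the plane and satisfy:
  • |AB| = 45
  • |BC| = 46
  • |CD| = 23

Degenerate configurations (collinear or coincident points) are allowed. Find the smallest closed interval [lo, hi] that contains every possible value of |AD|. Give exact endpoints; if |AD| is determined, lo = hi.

|AB| ∈ {45}
|BC| ∈ {46}
|CD| ∈ {23}
|AC| ∈ [1, 91]
|BD| ∈ [23, 69]
|AD| ∈ [0, 114]

|AD| ∈ [0, 114]  (≈ [0.0000, 114.0000])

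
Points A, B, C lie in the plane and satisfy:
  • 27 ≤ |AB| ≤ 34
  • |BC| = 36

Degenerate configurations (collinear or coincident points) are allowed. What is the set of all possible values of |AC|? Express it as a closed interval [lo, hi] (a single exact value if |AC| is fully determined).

|AC| ∈ [2, 70]  (≈ [2.0000, 70.0000])

|AB| ∈ [27, 34]
|BC| ∈ {36}
|AC| ∈ [2, 70]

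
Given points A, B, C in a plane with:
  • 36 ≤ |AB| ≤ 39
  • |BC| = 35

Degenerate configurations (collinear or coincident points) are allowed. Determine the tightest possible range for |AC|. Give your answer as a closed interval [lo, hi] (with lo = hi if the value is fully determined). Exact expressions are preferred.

|AB| ∈ [36, 39]
|BC| ∈ {35}
|AC| ∈ [1, 74]

|AC| ∈ [1, 74]  (≈ [1.0000, 74.0000])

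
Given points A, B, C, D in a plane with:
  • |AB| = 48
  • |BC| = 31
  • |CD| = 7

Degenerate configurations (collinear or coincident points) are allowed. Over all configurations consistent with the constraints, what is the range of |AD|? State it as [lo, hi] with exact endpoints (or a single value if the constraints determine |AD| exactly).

|AB| ∈ {48}
|BC| ∈ {31}
|CD| ∈ {7}
|AC| ∈ [17, 79]
|BD| ∈ [24, 38]
|AD| ∈ [10, 86]

|AD| ∈ [10, 86]  (≈ [10.0000, 86.0000])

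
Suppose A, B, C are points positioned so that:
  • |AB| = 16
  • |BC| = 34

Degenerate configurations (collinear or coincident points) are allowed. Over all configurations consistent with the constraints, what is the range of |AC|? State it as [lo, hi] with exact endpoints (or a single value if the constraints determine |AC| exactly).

|AC| ∈ [18, 50]  (≈ [18.0000, 50.0000])

|AB| ∈ {16}
|BC| ∈ {34}
|AC| ∈ [18, 50]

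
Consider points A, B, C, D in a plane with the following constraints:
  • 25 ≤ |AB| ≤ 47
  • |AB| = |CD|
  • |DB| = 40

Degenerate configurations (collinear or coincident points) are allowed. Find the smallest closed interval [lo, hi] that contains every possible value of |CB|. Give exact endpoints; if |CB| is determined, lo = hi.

|AB| ∈ [25, 47]
|BD| ∈ {40}
|CD| ∈ [25, 47]
|AD| ∈ [0, 87]
|BC| ∈ [0, 87]
|AC| ∈ [0, 134]

|CB| ∈ [0, 87]  (≈ [0.0000, 87.0000])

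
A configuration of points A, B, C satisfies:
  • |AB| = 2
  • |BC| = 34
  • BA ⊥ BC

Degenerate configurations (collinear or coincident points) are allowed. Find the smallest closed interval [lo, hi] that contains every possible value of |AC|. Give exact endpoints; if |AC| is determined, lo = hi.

|AB| ∈ {2}
|BC| ∈ {34}
|AC| ∈ {2·√(290)}

|AC| = 2·√(290)  (≈ 34.0588)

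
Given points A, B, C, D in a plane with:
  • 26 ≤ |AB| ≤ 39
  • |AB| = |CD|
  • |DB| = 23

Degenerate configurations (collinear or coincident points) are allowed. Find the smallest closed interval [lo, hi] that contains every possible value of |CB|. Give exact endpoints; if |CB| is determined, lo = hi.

|CB| ∈ [3, 62]  (≈ [3.0000, 62.0000])

|AB| ∈ [26, 39]
|BD| ∈ {23}
|CD| ∈ [26, 39]
|AD| ∈ [3, 62]
|BC| ∈ [3, 62]
|AC| ∈ [0, 101]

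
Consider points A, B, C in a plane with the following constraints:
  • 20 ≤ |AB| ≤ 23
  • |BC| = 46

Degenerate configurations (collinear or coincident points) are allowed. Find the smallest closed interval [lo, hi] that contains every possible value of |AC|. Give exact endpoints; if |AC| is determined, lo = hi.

|AB| ∈ [20, 23]
|BC| ∈ {46}
|AC| ∈ [23, 69]

|AC| ∈ [23, 69]  (≈ [23.0000, 69.0000])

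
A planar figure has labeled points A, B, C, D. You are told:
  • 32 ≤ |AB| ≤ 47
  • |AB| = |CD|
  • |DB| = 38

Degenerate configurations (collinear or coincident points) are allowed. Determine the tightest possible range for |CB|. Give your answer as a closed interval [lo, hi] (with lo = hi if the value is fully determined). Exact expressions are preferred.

|CB| ∈ [0, 85]  (≈ [0.0000, 85.0000])

|AB| ∈ [32, 47]
|BD| ∈ {38}
|CD| ∈ [32, 47]
|AD| ∈ [0, 85]
|BC| ∈ [0, 85]
|AC| ∈ [0, 132]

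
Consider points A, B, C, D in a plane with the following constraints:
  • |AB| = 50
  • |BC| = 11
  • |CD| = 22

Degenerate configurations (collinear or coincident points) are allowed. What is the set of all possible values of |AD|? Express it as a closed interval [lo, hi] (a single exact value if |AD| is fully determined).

|AB| ∈ {50}
|BC| ∈ {11}
|CD| ∈ {22}
|AC| ∈ [39, 61]
|BD| ∈ [11, 33]
|AD| ∈ [17, 83]

|AD| ∈ [17, 83]  (≈ [17.0000, 83.0000])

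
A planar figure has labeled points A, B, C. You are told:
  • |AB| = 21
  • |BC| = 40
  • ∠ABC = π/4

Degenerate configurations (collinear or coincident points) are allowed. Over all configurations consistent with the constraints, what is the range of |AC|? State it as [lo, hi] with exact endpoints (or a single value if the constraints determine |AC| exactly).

|AC| = √(2041 - 840·√(2))  (≈ 29.2072)

|AB| ∈ {21}
|BC| ∈ {40}
|AC| ∈ {√(2041 - 840·√(2))}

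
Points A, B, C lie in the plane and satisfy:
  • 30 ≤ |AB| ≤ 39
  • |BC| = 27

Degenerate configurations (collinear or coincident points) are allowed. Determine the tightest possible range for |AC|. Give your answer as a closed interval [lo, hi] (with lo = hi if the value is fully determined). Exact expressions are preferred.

|AB| ∈ [30, 39]
|BC| ∈ {27}
|AC| ∈ [3, 66]

|AC| ∈ [3, 66]  (≈ [3.0000, 66.0000])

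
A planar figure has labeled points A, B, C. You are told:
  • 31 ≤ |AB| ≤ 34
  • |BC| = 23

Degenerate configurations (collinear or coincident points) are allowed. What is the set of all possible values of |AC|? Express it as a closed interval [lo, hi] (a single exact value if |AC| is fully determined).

|AC| ∈ [8, 57]  (≈ [8.0000, 57.0000])

|AB| ∈ [31, 34]
|BC| ∈ {23}
|AC| ∈ [8, 57]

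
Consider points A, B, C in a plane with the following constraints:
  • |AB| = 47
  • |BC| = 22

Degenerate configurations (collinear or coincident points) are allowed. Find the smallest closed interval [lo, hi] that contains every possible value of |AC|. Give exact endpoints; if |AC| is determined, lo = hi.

|AC| ∈ [25, 69]  (≈ [25.0000, 69.0000])

|AB| ∈ {47}
|BC| ∈ {22}
|AC| ∈ [25, 69]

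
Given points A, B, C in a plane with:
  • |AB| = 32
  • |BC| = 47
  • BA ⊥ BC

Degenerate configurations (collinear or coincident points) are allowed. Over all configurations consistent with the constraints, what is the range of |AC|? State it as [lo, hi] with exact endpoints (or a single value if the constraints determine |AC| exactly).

|AC| = √(3233)  (≈ 56.8595)

|AB| ∈ {32}
|BC| ∈ {47}
|AC| ∈ {√(3233)}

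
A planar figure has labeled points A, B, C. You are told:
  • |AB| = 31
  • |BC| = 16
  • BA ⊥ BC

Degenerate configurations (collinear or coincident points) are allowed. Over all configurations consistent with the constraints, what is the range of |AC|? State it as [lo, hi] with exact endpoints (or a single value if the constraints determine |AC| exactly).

|AC| = √(1217)  (≈ 34.8855)

|AB| ∈ {31}
|BC| ∈ {16}
|AC| ∈ {√(1217)}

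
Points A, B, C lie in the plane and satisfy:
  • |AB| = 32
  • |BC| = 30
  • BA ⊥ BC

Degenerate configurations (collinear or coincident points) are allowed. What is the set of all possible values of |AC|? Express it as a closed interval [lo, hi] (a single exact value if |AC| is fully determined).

|AC| = 2·√(481)  (≈ 43.8634)

|AB| ∈ {32}
|BC| ∈ {30}
|AC| ∈ {2·√(481)}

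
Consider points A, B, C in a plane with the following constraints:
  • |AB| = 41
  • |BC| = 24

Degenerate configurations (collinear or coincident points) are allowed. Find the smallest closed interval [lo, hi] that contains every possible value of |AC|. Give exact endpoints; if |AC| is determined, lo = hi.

|AB| ∈ {41}
|BC| ∈ {24}
|AC| ∈ [17, 65]

|AC| ∈ [17, 65]  (≈ [17.0000, 65.0000])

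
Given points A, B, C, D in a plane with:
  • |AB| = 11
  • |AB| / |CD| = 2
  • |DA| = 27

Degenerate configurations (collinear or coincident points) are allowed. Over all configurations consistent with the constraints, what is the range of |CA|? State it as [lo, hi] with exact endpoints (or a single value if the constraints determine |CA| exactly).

|CA| ∈ [43/2, 65/2]  (≈ [21.5000, 32.5000])

|AB| ∈ {11}
|AD| ∈ {27}
|CD| ∈ {11/2}
|BD| ∈ [16, 38]
|AC| ∈ [43/2, 65/2]
|BC| ∈ [21/2, 87/2]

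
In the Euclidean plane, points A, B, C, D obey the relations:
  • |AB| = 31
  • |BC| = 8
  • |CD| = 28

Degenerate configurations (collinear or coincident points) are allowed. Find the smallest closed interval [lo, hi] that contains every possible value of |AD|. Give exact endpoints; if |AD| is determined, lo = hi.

|AD| ∈ [0, 67]  (≈ [0.0000, 67.0000])

|AB| ∈ {31}
|BC| ∈ {8}
|CD| ∈ {28}
|AC| ∈ [23, 39]
|BD| ∈ [20, 36]
|AD| ∈ [0, 67]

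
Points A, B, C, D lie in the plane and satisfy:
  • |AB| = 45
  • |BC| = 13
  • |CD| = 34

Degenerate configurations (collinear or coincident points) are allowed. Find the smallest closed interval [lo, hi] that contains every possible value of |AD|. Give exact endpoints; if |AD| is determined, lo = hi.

|AB| ∈ {45}
|BC| ∈ {13}
|CD| ∈ {34}
|AC| ∈ [32, 58]
|BD| ∈ [21, 47]
|AD| ∈ [0, 92]

|AD| ∈ [0, 92]  (≈ [0.0000, 92.0000])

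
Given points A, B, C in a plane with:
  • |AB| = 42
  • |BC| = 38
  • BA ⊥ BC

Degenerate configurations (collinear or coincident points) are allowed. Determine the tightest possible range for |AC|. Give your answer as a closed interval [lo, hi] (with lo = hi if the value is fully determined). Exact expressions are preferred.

|AC| = 2·√(802)  (≈ 56.6392)

|AB| ∈ {42}
|BC| ∈ {38}
|AC| ∈ {2·√(802)}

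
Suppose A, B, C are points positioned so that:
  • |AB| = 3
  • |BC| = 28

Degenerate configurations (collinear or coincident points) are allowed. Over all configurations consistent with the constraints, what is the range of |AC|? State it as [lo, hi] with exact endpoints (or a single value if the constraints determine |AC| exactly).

|AB| ∈ {3}
|BC| ∈ {28}
|AC| ∈ [25, 31]

|AC| ∈ [25, 31]  (≈ [25.0000, 31.0000])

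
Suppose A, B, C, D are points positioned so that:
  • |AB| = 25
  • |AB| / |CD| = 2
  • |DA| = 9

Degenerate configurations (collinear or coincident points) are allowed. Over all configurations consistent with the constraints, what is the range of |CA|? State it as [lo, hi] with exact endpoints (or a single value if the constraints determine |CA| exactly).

|CA| ∈ [7/2, 43/2]  (≈ [3.5000, 21.5000])

|AB| ∈ {25}
|AD| ∈ {9}
|CD| ∈ {25/2}
|BD| ∈ [16, 34]
|AC| ∈ [7/2, 43/2]
|BC| ∈ [7/2, 93/2]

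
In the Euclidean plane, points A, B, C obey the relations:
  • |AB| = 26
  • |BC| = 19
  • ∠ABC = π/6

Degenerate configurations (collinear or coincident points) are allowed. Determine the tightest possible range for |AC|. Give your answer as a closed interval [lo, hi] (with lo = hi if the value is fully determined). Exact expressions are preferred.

|AC| = √(1037 - 494·√(3))  (≈ 13.4673)

|AB| ∈ {26}
|BC| ∈ {19}
|AC| ∈ {√(1037 - 494·√(3))}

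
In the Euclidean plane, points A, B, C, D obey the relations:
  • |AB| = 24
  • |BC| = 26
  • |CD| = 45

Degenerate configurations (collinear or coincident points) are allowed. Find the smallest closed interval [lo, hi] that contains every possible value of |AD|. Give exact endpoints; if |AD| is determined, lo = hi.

|AB| ∈ {24}
|BC| ∈ {26}
|CD| ∈ {45}
|AC| ∈ [2, 50]
|BD| ∈ [19, 71]
|AD| ∈ [0, 95]

|AD| ∈ [0, 95]  (≈ [0.0000, 95.0000])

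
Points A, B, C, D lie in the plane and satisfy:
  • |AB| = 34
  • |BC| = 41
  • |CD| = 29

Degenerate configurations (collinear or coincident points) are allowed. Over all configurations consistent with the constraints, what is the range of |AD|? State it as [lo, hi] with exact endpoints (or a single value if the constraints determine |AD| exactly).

|AB| ∈ {34}
|BC| ∈ {41}
|CD| ∈ {29}
|AC| ∈ [7, 75]
|BD| ∈ [12, 70]
|AD| ∈ [0, 104]

|AD| ∈ [0, 104]  (≈ [0.0000, 104.0000])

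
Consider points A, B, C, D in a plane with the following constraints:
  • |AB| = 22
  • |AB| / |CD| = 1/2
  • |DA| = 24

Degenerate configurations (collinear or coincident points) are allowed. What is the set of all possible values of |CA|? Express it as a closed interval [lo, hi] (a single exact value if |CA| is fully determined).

|AB| ∈ {22}
|AD| ∈ {24}
|CD| ∈ {44}
|BD| ∈ [2, 46]
|AC| ∈ [20, 68]
|BC| ∈ [0, 90]

|CA| ∈ [20, 68]  (≈ [20.0000, 68.0000])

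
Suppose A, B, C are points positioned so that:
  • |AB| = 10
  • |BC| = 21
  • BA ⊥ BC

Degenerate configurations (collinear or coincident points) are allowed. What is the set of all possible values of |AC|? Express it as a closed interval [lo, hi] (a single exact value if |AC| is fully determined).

|AB| ∈ {10}
|BC| ∈ {21}
|AC| ∈ {√(541)}

|AC| = √(541)  (≈ 23.2594)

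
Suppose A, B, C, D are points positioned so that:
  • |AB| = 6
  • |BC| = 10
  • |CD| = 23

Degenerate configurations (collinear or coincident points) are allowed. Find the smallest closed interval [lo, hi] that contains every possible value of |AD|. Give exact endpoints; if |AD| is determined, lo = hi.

|AD| ∈ [7, 39]  (≈ [7.0000, 39.0000])

|AB| ∈ {6}
|BC| ∈ {10}
|CD| ∈ {23}
|AC| ∈ [4, 16]
|BD| ∈ [13, 33]
|AD| ∈ [7, 39]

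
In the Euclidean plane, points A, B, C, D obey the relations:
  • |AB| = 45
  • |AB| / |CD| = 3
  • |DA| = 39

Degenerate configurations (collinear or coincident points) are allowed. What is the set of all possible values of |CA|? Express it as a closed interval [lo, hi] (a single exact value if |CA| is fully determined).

|AB| ∈ {45}
|AD| ∈ {39}
|CD| ∈ {15}
|BD| ∈ [6, 84]
|AC| ∈ [24, 54]
|BC| ∈ [0, 99]

|CA| ∈ [24, 54]  (≈ [24.0000, 54.0000])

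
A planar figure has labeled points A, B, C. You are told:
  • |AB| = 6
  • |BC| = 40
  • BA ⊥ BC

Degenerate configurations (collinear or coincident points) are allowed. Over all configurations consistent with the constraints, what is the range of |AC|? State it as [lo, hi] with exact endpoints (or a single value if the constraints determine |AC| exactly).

|AB| ∈ {6}
|BC| ∈ {40}
|AC| ∈ {2·√(409)}

|AC| = 2·√(409)  (≈ 40.4475)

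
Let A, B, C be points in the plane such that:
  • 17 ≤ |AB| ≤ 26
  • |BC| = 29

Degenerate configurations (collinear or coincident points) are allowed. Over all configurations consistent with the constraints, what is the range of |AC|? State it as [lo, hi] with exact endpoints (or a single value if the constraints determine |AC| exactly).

|AC| ∈ [3, 55]  (≈ [3.0000, 55.0000])

|AB| ∈ [17, 26]
|BC| ∈ {29}
|AC| ∈ [3, 55]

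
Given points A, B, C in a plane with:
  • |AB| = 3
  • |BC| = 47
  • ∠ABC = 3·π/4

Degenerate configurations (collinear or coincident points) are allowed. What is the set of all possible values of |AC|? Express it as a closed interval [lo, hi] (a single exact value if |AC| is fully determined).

|AC| = √(141·√(2) + 2218)  (≈ 49.1671)

|AB| ∈ {3}
|BC| ∈ {47}
|AC| ∈ {√(141·√(2) + 2218)}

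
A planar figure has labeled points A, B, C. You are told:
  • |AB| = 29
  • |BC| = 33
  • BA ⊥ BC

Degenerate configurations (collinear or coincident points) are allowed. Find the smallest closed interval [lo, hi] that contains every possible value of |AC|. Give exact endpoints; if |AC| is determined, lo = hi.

|AC| = √(1930)  (≈ 43.9318)

|AB| ∈ {29}
|BC| ∈ {33}
|AC| ∈ {√(1930)}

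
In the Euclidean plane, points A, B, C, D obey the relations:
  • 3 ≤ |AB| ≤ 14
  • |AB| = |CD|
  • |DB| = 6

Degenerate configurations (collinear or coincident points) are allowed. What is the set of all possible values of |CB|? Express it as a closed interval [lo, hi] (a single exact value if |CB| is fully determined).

|AB| ∈ [3, 14]
|BD| ∈ {6}
|CD| ∈ [3, 14]
|AD| ∈ [0, 20]
|BC| ∈ [0, 20]
|AC| ∈ [0, 34]

|CB| ∈ [0, 20]  (≈ [0.0000, 20.0000])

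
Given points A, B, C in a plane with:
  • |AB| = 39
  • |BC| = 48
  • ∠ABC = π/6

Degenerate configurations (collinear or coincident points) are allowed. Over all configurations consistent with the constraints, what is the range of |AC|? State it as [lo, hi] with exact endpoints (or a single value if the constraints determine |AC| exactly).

|AB| ∈ {39}
|BC| ∈ {48}
|AC| ∈ {3·√(425 - 208·√(3))}

|AC| = 3·√(425 - 208·√(3))  (≈ 24.1371)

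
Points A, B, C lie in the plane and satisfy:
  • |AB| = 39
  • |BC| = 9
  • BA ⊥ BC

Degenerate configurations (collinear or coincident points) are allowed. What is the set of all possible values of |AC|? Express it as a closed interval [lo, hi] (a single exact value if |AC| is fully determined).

|AB| ∈ {39}
|BC| ∈ {9}
|AC| ∈ {3·√(178)}

|AC| = 3·√(178)  (≈ 40.0250)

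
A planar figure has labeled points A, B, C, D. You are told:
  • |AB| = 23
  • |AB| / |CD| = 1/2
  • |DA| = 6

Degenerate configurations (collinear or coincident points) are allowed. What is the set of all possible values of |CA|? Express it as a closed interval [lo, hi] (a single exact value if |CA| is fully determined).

|AB| ∈ {23}
|AD| ∈ {6}
|CD| ∈ {46}
|BD| ∈ [17, 29]
|AC| ∈ [40, 52]
|BC| ∈ [17, 75]

|CA| ∈ [40, 52]  (≈ [40.0000, 52.0000])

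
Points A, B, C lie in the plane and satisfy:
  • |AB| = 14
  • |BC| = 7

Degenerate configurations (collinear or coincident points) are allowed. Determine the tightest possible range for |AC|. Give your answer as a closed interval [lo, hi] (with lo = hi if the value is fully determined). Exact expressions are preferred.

|AB| ∈ {14}
|BC| ∈ {7}
|AC| ∈ [7, 21]

|AC| ∈ [7, 21]  (≈ [7.0000, 21.0000])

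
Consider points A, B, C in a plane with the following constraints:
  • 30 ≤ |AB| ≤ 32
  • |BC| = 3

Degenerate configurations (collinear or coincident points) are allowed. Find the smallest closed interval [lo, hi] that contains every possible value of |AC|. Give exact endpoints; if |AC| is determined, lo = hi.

|AC| ∈ [27, 35]  (≈ [27.0000, 35.0000])

|AB| ∈ [30, 32]
|BC| ∈ {3}
|AC| ∈ [27, 35]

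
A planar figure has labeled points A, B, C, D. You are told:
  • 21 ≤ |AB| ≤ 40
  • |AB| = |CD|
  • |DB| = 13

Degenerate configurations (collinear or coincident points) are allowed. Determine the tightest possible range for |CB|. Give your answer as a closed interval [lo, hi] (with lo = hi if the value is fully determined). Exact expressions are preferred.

|CB| ∈ [8, 53]  (≈ [8.0000, 53.0000])

|AB| ∈ [21, 40]
|BD| ∈ {13}
|CD| ∈ [21, 40]
|AD| ∈ [8, 53]
|BC| ∈ [8, 53]
|AC| ∈ [0, 93]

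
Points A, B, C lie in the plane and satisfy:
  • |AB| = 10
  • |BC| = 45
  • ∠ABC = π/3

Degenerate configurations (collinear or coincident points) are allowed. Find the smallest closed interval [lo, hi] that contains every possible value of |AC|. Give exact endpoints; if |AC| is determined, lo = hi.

|AB| ∈ {10}
|BC| ∈ {45}
|AC| ∈ {5·√(67)}

|AC| = 5·√(67)  (≈ 40.9268)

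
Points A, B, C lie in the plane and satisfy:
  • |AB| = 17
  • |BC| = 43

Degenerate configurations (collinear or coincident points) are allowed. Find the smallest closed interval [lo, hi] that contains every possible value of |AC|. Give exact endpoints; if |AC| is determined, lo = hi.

|AB| ∈ {17}
|BC| ∈ {43}
|AC| ∈ [26, 60]

|AC| ∈ [26, 60]  (≈ [26.0000, 60.0000])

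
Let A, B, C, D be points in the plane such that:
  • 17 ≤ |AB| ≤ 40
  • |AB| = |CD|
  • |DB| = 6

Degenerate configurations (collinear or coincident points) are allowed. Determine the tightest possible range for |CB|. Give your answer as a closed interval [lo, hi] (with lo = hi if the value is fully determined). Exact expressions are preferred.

|CB| ∈ [11, 46]  (≈ [11.0000, 46.0000])

|AB| ∈ [17, 40]
|BD| ∈ {6}
|CD| ∈ [17, 40]
|AD| ∈ [11, 46]
|BC| ∈ [11, 46]
|AC| ∈ [0, 86]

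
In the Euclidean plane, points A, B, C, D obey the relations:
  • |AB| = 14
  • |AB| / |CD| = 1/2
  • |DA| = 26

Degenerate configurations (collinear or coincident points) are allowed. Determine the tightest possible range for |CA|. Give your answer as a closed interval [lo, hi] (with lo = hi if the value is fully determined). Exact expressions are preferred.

|AB| ∈ {14}
|AD| ∈ {26}
|CD| ∈ {28}
|BD| ∈ [12, 40]
|AC| ∈ [2, 54]
|BC| ∈ [0, 68]

|CA| ∈ [2, 54]  (≈ [2.0000, 54.0000])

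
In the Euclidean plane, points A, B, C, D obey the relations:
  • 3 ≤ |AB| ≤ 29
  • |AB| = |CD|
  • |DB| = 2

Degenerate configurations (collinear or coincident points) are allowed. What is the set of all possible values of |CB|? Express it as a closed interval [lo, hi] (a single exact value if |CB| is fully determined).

|CB| ∈ [1, 31]  (≈ [1.0000, 31.0000])

|AB| ∈ [3, 29]
|BD| ∈ {2}
|CD| ∈ [3, 29]
|AD| ∈ [1, 31]
|BC| ∈ [1, 31]
|AC| ∈ [0, 60]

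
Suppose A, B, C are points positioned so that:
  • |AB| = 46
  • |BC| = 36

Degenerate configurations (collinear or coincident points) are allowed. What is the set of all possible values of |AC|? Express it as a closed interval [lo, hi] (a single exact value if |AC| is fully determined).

|AC| ∈ [10, 82]  (≈ [10.0000, 82.0000])

|AB| ∈ {46}
|BC| ∈ {36}
|AC| ∈ [10, 82]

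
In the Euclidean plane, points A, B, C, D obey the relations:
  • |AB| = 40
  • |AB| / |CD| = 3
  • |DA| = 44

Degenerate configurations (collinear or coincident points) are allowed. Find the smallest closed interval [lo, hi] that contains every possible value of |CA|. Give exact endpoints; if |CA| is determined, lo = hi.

|AB| ∈ {40}
|AD| ∈ {44}
|CD| ∈ {40/3}
|BD| ∈ [4, 84]
|AC| ∈ [92/3, 172/3]
|BC| ∈ [0, 292/3]

|CA| ∈ [92/3, 172/3]  (≈ [30.6667, 57.3333])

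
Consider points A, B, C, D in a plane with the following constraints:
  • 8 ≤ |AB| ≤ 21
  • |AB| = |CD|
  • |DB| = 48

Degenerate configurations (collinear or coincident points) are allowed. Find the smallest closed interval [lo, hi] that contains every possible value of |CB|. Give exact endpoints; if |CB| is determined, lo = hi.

|AB| ∈ [8, 21]
|BD| ∈ {48}
|CD| ∈ [8, 21]
|AD| ∈ [27, 69]
|BC| ∈ [27, 69]
|AC| ∈ [6, 90]

|CB| ∈ [27, 69]  (≈ [27.0000, 69.0000])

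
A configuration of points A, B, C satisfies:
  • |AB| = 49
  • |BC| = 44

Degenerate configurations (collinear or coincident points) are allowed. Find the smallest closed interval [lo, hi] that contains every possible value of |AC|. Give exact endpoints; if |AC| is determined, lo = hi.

|AB| ∈ {49}
|BC| ∈ {44}
|AC| ∈ [5, 93]

|AC| ∈ [5, 93]  (≈ [5.0000, 93.0000])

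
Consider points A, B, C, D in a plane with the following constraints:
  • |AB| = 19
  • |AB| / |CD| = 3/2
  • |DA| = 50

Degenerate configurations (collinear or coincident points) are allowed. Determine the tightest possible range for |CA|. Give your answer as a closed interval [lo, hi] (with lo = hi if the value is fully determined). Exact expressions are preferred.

|CA| ∈ [112/3, 188/3]  (≈ [37.3333, 62.6667])

|AB| ∈ {19}
|AD| ∈ {50}
|CD| ∈ {38/3}
|BD| ∈ [31, 69]
|AC| ∈ [112/3, 188/3]
|BC| ∈ [55/3, 245/3]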